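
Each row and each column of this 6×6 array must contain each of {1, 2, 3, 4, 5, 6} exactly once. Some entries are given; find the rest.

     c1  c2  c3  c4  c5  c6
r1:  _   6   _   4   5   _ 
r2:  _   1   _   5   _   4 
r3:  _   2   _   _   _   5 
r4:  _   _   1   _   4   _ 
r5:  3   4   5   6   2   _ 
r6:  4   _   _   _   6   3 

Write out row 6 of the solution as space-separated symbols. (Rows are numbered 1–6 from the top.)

4 5 2 1 6 3

(r2,c5) = 3
(r3,c5) = 1
(r5,c6) = 1
(r6,c2) = 5
(r6,c3) = 2
(r6,c4) = 1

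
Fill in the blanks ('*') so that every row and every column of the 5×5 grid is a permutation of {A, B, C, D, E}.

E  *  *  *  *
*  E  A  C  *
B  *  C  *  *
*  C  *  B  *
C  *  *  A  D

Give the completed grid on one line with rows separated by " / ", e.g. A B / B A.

E A B D C / D E A C B / B D C E A / A C D B E / C B E A D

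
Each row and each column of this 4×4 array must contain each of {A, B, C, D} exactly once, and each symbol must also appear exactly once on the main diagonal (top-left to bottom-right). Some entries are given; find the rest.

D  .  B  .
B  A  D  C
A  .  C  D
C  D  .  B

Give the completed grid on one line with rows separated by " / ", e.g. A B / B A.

D C B A / B A D C / A B C D / C D A B

(r1,c2) = C
(r1,c4) = A
(r3,c2) = B
(r4,c3) = A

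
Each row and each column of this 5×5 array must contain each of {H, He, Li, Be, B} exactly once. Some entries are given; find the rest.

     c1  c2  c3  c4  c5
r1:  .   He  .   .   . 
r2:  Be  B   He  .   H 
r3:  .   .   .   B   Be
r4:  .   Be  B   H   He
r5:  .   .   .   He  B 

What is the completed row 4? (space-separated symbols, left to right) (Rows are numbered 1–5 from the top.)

Li Be B H He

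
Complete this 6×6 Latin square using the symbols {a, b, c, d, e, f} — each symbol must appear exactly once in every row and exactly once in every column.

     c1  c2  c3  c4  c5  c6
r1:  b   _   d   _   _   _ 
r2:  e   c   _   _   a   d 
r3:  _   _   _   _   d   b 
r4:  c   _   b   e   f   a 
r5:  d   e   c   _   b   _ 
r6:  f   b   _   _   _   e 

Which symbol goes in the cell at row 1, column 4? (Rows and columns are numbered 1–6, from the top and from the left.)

Cell (r2,c3): row 2 has {a,c,d,e}; column 3 has {b,c,d} → f.
Cell (r2,c4): row 2 has {a,c,d,e,f}; column 4 has {e} → b.
Cell (r3,c1): row 3 has {b,d}; column 1 has {b,c,d,e,f} → a.
Cell (r3,c2): row 3 has {a,b,d}; column 2 has {b,c,e} → f.
Cell (r3,c3): row 3 has {a,b,d,f}; column 3 has {b,c,d,f} → e.
Cell (r3,c4): row 3 has {a,b,d,e,f}; column 4 has {b,e} → c.
Cell (r4,c2): row 4 has {a,b,c,e,f}; column 2 has {b,c,e,f} → d.
Cell (r5,c6): row 5 has {b,c,d,e}; column 6 has {a,b,d,e} → f.
Cell (r6,c3): row 6 has {b,e,f}; column 3 has {b,c,d,e,f} → a.
Cell (r6,c4): row 6 has {a,b,e,f}; column 4 has {b,c,e} → d.
Cell (r6,c5): row 6 has {a,b,d,e,f}; column 5 has {a,b,d,f} → c.
Cell (r1,c2): row 1 has {b,d}; column 2 has {b,c,d,e,f} → a.
Cell (r1,c4): row 1 has {a,b,d}; column 4 has {b,c,d,e} → f.

f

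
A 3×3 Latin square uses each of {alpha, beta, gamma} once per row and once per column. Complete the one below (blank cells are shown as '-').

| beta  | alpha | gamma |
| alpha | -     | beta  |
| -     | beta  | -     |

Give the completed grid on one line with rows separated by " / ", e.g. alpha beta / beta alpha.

beta alpha gamma / alpha gamma beta / gamma beta alpha

(r2,c2) = gamma
(r3,c1) = gamma
(r3,c3) = alpha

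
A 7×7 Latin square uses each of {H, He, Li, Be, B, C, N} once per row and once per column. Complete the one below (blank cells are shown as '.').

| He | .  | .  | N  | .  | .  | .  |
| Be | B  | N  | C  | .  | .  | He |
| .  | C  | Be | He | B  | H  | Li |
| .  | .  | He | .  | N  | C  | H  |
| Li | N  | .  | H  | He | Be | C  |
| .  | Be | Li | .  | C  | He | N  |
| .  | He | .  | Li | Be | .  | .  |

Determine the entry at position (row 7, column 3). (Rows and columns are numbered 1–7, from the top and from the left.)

H

At row 2, column 6: row 2 has {He,Be,B,C,N}; column 6 has {H,He,Be,C}; that leaves Li.
At row 3, column 1: row 3 has {H,He,Li,Be,B,C}; column 1 has {He,Li,Be}; that leaves N.
At row 4, column 1: row 4 has {H,He,C,N}; column 1 has {He,Li,Be,N}; that leaves B.
At row 4, column 2: row 4 has {H,He,B,C,N}; column 2 has {He,Be,B,C,N}; that leaves Li.
At row 4, column 4: row 4 has {H,He,Li,B,C,N}; column 4 has {H,He,Li,C,N}; that leaves Be.
At row 5, column 3: row 5 has {H,He,Li,Be,C,N}; column 3 has {He,Li,Be,N}; that leaves B.
At row 6, column 1: row 6 has {He,Li,Be,C,N}; column 1 has {He,Li,Be,B,N}; that leaves H.
At row 6, column 4: row 6 has {H,He,Li,Be,C,N}; column 4 has {H,He,Li,Be,C,N}; that leaves B.
At row 7, column 1: row 7 has {He,Li,Be}; column 1 has {H,He,Li,Be,B,N}; that leaves C.
At row 7, column 3: row 7 has {He,Li,Be,C}; column 3 has {He,Li,Be,B,N}; that leaves H.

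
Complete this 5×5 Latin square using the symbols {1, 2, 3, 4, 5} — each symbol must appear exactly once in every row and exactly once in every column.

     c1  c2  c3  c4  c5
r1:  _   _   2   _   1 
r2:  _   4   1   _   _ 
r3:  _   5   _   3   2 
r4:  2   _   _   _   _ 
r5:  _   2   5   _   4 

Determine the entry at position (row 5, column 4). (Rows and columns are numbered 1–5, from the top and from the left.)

(r1,c2) = 3
(r3,c3) = 4
(r4,c2) = 1
(r4,c3) = 3
(r4,c5) = 5
(r5,c4) = 1

1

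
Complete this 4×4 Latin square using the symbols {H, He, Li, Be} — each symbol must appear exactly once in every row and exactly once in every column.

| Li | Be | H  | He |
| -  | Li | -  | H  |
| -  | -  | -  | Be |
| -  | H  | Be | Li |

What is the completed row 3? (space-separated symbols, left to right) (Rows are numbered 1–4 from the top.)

H He Li Be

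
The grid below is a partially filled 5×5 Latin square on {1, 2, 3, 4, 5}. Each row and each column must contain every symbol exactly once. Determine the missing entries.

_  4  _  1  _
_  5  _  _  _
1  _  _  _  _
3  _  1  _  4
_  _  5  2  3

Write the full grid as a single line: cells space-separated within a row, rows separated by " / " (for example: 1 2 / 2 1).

At row 4, column 2: row 4 has {1,3,4}; column 2 has {4,5}; that leaves 2.
At row 4, column 4: row 4 has {1,2,3,4}; column 4 has {1,2}; that leaves 5.
At row 5, column 1: row 5 has {2,3,5}; column 1 has {1,3}; that leaves 4.
At row 5, column 2: row 5 has {2,3,4,5}; column 2 has {2,4,5}; that leaves 1.
At row 2, column 1: row 2 has {5}; column 1 has {1,3,4}; that leaves 2.
At row 2, column 5: row 2 has {2,5}; column 5 has {3,4}; that leaves 1.
At row 3, column 2: row 3 has {1}; column 2 has {1,2,4,5}; that leaves 3.
At row 3, column 4: row 3 has {1,3}; column 4 has {1,2,5}; that leaves 4.
At row 1, column 1: row 1 has {1,4}; column 1 has {1,2,3,4}; that leaves 5.
At row 1, column 5: row 1 has {1,4,5}; column 5 has {1,3,4}; that leaves 2.
At row 2, column 4: row 2 has {1,2,5}; column 4 has {1,2,4,5}; that leaves 3.
At row 3, column 3: row 3 has {1,3,4}; column 3 has {1,5}; that leaves 2.
At row 3, column 5: row 3 has {1,2,3,4}; column 5 has {1,2,3,4}; that leaves 5.
At row 1, column 3: row 1 has {1,2,4,5}; column 3 has {1,2,5}; that leaves 3.
At row 2, column 3: row 2 has {1,2,3,5}; column 3 has {1,2,3,5}; that leaves 4.

5 4 3 1 2 / 2 5 4 3 1 / 1 3 2 4 5 / 3 2 1 5 4 / 4 1 5 2 3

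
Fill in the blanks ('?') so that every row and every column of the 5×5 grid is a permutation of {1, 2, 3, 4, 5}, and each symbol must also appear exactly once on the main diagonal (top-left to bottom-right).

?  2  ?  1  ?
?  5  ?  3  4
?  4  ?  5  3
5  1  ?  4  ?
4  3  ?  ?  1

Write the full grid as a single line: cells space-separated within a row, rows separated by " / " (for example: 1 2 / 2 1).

row 1 has {1,2}; column 1 has {4,5}; the diagonal has {1,4,5} — only 3 is left for (r1,c1).
row 1 has {1,2,3}; column 5 has {1,3,4} — only 5 is left for (r1,c5).
row 3 has {3,4,5}; column 3 is empty so far; the diagonal has {1,3,4,5} — only 2 is left for (r3,c3).
row 4 has {1,4,5}; column 3 has {2} — only 3 is left for (r4,c3).
row 4 has {1,3,4,5}; column 5 has {1,3,4,5} — only 2 is left for (r4,c5).
row 5 has {1,3,4}; column 3 has {2,3} — only 5 is left for (r5,c3).
row 5 has {1,3,4,5}; column 4 has {1,3,4,5} — only 2 is left for (r5,c4).
row 1 has {1,2,3,5}; column 3 has {2,3,5} — only 4 is left for (r1,c3).
row 2 has {3,4,5}; column 3 has {2,3,4,5} — only 1 is left for (r2,c3).
row 3 has {2,3,4,5}; column 1 has {3,4,5} — only 1 is left for (r3,c1).
row 2 has {1,3,4,5}; column 1 has {1,3,4,5} — only 2 is left for (r2,c1).

3 2 4 1 5 / 2 5 1 3 4 / 1 4 2 5 3 / 5 1 3 4 2 / 4 3 5 2 1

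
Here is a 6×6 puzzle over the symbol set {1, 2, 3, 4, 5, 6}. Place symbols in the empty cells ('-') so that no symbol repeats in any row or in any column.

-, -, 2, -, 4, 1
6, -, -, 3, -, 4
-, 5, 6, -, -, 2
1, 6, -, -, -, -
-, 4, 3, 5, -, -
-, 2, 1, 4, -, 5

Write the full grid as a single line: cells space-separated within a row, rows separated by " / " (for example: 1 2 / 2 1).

5 3 2 6 4 1 / 6 1 5 3 2 4 / 4 5 6 1 3 2 / 1 6 4 2 5 3 / 2 4 3 5 1 6 / 3 2 1 4 6 5

(r1,c2) = 3
(r1,c4) = 6
(r2,c2) = 1
(r2,c3) = 5
(r2,c5) = 2
(r3,c4) = 1
(r3,c5) = 3
(r4,c3) = 4
(r4,c4) = 2
(r4,c5) = 5
(r4,c6) = 3
(r5,c1) = 2
(r5,c6) = 6
(r6,c1) = 3
(r6,c5) = 6
(r1,c1) = 5
(r3,c1) = 4
(r5,c5) = 1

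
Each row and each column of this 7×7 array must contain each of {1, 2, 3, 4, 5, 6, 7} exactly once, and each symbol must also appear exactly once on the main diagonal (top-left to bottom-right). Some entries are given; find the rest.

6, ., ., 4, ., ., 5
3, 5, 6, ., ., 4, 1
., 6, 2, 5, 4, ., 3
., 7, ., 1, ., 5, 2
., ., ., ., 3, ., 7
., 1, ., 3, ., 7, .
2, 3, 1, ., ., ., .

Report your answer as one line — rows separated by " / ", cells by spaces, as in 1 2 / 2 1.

row 1 has {4,5,6}; column 2 has {1,3,5,6,7} — only 2 is left for (r1,c2).
row 3 has {2,3,4,5,6}; column 6 has {4,5,7} — only 1 is left for (r3,c6).
row 4 has {1,2,5,7}; column 1 has {2,3,6} — only 4 is left for (r4,c1).
row 4 has {1,2,4,5,7}; column 3 has {1,2,6} — only 3 is left for (r4,c3).
row 4 has {1,2,3,4,5,7}; column 5 has {3,4} — only 6 is left for (r4,c5).
row 5 has {3,7}; column 2 has {1,2,3,5,6,7} — only 4 is left for (r5,c2).
row 5 has {3,4,7}; column 3 has {1,2,3,6} — only 5 is left for (r5,c3).
row 6 has {1,3,7}; column 1 has {2,3,4,6} — only 5 is left for (r6,c1).
row 6 has {1,3,5,7}; column 3 has {1,2,3,5,6} — only 4 is left for (r6,c3).
row 6 has {1,3,4,5,7}; column 5 has {3,4,6} — only 2 is left for (r6,c5).
row 6 has {1,2,3,4,5,7}; column 7 has {1,2,3,5,7} — only 6 is left for (r6,c7).
row 7 has {1,2,3}; column 6 has {1,4,5,7} — only 6 is left for (r7,c6).
row 7 has {1,2,3,6}; column 7 has {1,2,3,5,6,7}; the diagonal has {1,2,3,5,6,7} — only 4 is left for (r7,c7).
row 1 has {2,4,5,6}; column 3 has {1,2,3,4,5,6} — only 7 is left for (r1,c3).
row 1 has {2,4,5,6,7}; column 5 has {2,3,4,6} — only 1 is left for (r1,c5).
row 1 has {1,2,4,5,6,7}; column 6 has {1,4,5,6,7} — only 3 is left for (r1,c6).
row 2 has {1,3,4,5,6}; column 5 has {1,2,3,4,6} — only 7 is left for (r2,c5).
row 3 has {1,2,3,4,5,6}; column 1 has {2,3,4,5,6} — only 7 is left for (r3,c1).
row 5 has {3,4,5,7}; column 1 has {2,3,4,5,6,7} — only 1 is left for (r5,c1).
row 5 has {1,3,4,5,7}; column 6 has {1,3,4,5,6,7} — only 2 is left for (r5,c6).
row 7 has {1,2,3,4,6}; column 4 has {1,3,4,5} — only 7 is left for (r7,c4).
row 7 has {1,2,3,4,6,7}; column 5 has {1,2,3,4,6,7} — only 5 is left for (r7,c5).
row 2 has {1,3,4,5,6,7}; column 4 has {1,3,4,5,7} — only 2 is left for (r2,c4).
row 5 has {1,2,3,4,5,7}; column 4 has {1,2,3,4,5,7} — only 6 is left for (r5,c4).

6 2 7 4 1 3 5 / 3 5 6 2 7 4 1 / 7 6 2 5 4 1 3 / 4 7 3 1 6 5 2 / 1 4 5 6 3 2 7 / 5 1 4 3 2 7 6 / 2 3 1 7 5 6 4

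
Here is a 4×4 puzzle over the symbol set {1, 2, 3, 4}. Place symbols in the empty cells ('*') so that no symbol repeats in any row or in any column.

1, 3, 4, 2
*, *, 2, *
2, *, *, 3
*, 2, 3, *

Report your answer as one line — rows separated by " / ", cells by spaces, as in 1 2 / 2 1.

At row 3, column 3: row 3 has {2,3}; column 3 has {2,3,4}; that leaves 1.
At row 4, column 1: row 4 has {2,3}; column 1 has {1,2}; that leaves 4.
At row 4, column 4: row 4 has {2,3,4}; column 4 has {2,3}; that leaves 1.
At row 2, column 1: row 2 has {2}; column 1 has {1,2,4}; that leaves 3.
At row 2, column 4: row 2 has {2,3}; column 4 has {1,2,3}; that leaves 4.
At row 3, column 2: row 3 has {1,2,3}; column 2 has {2,3}; that leaves 4.
At row 2, column 2: row 2 has {2,3,4}; column 2 has {2,3,4}; that leaves 1.

1 3 4 2 / 3 1 2 4 / 2 4 1 3 / 4 2 3 1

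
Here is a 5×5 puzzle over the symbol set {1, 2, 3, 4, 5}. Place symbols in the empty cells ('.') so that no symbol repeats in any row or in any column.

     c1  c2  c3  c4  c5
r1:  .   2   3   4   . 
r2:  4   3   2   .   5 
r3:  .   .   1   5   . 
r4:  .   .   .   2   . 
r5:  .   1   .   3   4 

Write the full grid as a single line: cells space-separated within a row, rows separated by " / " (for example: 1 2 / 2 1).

At row 1, column 5: row 1 has {2,3,4}; column 5 has {4,5}; that leaves 1.
At row 2, column 4: row 2 has {2,3,4,5}; column 4 has {2,3,4,5}; that leaves 1.
At row 3, column 2: row 3 has {1,5}; column 2 has {1,2,3}; that leaves 4.
At row 4, column 2: row 4 has {2}; column 2 has {1,2,3,4}; that leaves 5.
At row 4, column 3: row 4 has {2,5}; column 3 has {1,2,3}; that leaves 4.
At row 4, column 5: row 4 has {2,4,5}; column 5 has {1,4,5}; that leaves 3.
At row 5, column 3: row 5 has {1,3,4}; column 3 has {1,2,3,4}; that leaves 5.
At row 1, column 1: row 1 has {1,2,3,4}; column 1 has {4}; that leaves 5.
At row 3, column 5: row 3 has {1,4,5}; column 5 has {1,3,4,5}; that leaves 2.
At row 4, column 1: row 4 has {2,3,4,5}; column 1 has {4,5}; that leaves 1.
At row 5, column 1: row 5 has {1,3,4,5}; column 1 has {1,4,5}; that leaves 2.
At row 3, column 1: row 3 has {1,2,4,5}; column 1 has {1,2,4,5}; that leaves 3.

5 2 3 4 1 / 4 3 2 1 5 / 3 4 1 5 2 / 1 5 4 2 3 / 2 1 5 3 4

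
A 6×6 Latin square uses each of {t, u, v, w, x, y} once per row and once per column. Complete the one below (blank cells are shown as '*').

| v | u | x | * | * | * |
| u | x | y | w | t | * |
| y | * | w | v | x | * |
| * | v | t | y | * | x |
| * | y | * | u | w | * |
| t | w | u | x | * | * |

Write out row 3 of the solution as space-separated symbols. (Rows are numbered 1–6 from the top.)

y t w v x u

At row 1, column 4: row 1 has {u,v,x}; column 4 has {u,v,w,x,y}; that leaves t.
At row 1, column 5: row 1 has {t,u,v,x}; column 5 has {t,w,x}; that leaves y.
At row 1, column 6: row 1 has {t,u,v,x,y}; column 6 has {x}; that leaves w.
At row 2, column 6: row 2 has {t,u,w,x,y}; column 6 has {w,x}; that leaves v.
At row 3, column 2: row 3 has {v,w,x,y}; column 2 has {u,v,w,x,y}; that leaves t.
At row 3, column 6: row 3 has {t,v,w,x,y}; column 6 has {v,w,x}; that leaves u.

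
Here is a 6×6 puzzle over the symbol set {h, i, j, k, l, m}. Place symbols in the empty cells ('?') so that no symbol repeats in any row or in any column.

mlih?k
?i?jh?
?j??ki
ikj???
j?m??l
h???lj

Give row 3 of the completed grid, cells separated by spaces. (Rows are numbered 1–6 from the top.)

l j h m k i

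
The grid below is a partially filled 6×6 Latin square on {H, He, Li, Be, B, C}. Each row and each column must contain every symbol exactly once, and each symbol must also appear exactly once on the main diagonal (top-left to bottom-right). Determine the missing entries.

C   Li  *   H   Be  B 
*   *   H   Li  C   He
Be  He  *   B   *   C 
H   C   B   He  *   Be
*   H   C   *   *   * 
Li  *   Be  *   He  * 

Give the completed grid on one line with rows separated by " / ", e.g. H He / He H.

(r1,c3) = He
(r2,c1) = B
(r2,c2) = Be
(r3,c3) = Li
(r3,c5) = H
(r4,c5) = Li
(r5,c1) = He
(r5,c4) = Be
(r5,c5) = B
(r5,c6) = Li
(r6,c2) = B
(r6,c4) = C
(r6,c6) = H

C Li He H Be B / B Be H Li C He / Be He Li B H C / H C B He Li Be / He H C Be B Li / Li B Be C He H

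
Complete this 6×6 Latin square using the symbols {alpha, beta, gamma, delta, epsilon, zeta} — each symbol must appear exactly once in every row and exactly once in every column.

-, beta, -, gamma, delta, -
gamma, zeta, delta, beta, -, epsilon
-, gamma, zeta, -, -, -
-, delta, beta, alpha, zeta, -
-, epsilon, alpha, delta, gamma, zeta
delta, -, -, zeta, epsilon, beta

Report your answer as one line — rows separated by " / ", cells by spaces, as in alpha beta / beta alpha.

zeta beta epsilon gamma delta alpha / gamma zeta delta beta alpha epsilon / alpha gamma zeta epsilon beta delta / epsilon delta beta alpha zeta gamma / beta epsilon alpha delta gamma zeta / delta alpha gamma zeta epsilon beta

row 1 has {beta,gamma,delta}; column 3 has {alpha,beta,delta,zeta} — only epsilon is left for (r1,c3).
row 1 has {beta,gamma,delta,epsilon}; column 6 has {beta,epsilon,zeta} — only alpha is left for (r1,c6).
row 2 has {beta,gamma,delta,epsilon,zeta}; column 5 has {gamma,delta,epsilon,zeta} — only alpha is left for (r2,c5).
row 3 has {gamma,zeta}; column 4 has {alpha,beta,gamma,delta,zeta} — only epsilon is left for (r3,c4).
row 3 has {gamma,epsilon,zeta}; column 5 has {alpha,gamma,delta,epsilon,zeta} — only beta is left for (r3,c5).
row 3 has {beta,gamma,epsilon,zeta}; column 6 has {alpha,beta,epsilon,zeta} — only delta is left for (r3,c6).
row 4 has {alpha,beta,delta,zeta}; column 1 has {gamma,delta} — only epsilon is left for (r4,c1).
row 4 has {alpha,beta,delta,epsilon,zeta}; column 6 has {alpha,beta,delta,epsilon,zeta} — only gamma is left for (r4,c6).
row 5 has {alpha,gamma,delta,epsilon,zeta}; column 1 has {gamma,delta,epsilon} — only beta is left for (r5,c1).
row 6 has {beta,delta,epsilon,zeta}; column 2 has {beta,gamma,delta,epsilon,zeta} — only alpha is left for (r6,c2).
row 6 has {alpha,beta,delta,epsilon,zeta}; column 3 has {alpha,beta,delta,epsilon,zeta} — only gamma is left for (r6,c3).
row 1 has {alpha,beta,gamma,delta,epsilon}; column 1 has {beta,gamma,delta,epsilon} — only zeta is left for (r1,c1).
row 3 has {beta,gamma,delta,epsilon,zeta}; column 1 has {beta,gamma,delta,epsilon,zeta} — only alpha is left for (r3,c1).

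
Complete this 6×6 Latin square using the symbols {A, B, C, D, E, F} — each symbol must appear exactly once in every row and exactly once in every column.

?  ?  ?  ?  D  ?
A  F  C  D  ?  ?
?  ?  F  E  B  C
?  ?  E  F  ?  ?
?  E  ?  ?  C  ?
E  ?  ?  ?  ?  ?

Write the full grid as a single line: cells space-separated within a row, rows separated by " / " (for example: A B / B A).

F C A B D E / A F C D E B / D A F E B C / C B E F A D / B E D A C F / E D B C F A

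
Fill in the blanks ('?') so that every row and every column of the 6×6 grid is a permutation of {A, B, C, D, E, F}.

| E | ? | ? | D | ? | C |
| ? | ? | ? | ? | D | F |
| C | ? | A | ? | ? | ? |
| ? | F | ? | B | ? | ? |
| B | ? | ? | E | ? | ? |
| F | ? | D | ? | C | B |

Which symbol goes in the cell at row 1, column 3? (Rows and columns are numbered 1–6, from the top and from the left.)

Cell (r2,c1): row 2 has {D,F}; column 1 has {B,C,E,F} → A.
Cell (r2,c4): row 2 has {A,D,F}; column 4 has {B,D,E} → C.
Cell (r3,c4): row 3 has {A,C}; column 4 has {B,C,D,E} → F.
Cell (r4,c1): row 4 has {B,F}; column 1 has {A,B,C,E,F} → D.
Cell (r6,c4): row 6 has {B,C,D,F}; column 4 has {B,C,D,E,F} → A.
Cell (r6,c2): row 6 has {A,B,C,D,F}; column 2 has {F} → E.
Cell (r2,c2): row 2 has {A,C,D,F}; column 2 has {E,F} → B.
Cell (r2,c3): row 2 has {A,B,C,D,F}; column 3 has {A,D} → E.
Cell (r3,c2): row 3 has {A,C,F}; column 2 has {B,E,F} → D.
Cell (r3,c6): row 3 has {A,C,D,F}; column 6 has {B,C,F} → E.
Cell (r4,c3): row 4 has {B,D,F}; column 3 has {A,D,E} → C.
Cell (r4,c6): row 4 has {B,C,D,F}; column 6 has {B,C,E,F} → A.
Cell (r5,c3): row 5 has {B,E}; column 3 has {A,C,D,E} → F.
Cell (r5,c5): row 5 has {B,E,F}; column 5 has {C,D} → A.
Cell (r5,c6): row 5 has {A,B,E,F}; column 6 has {A,B,C,E,F} → D.
Cell (r1,c2): row 1 has {C,D,E}; column 2 has {B,D,E,F} → A.
Cell (r1,c3): row 1 has {A,C,D,E}; column 3 has {A,C,D,E,F} → B.

B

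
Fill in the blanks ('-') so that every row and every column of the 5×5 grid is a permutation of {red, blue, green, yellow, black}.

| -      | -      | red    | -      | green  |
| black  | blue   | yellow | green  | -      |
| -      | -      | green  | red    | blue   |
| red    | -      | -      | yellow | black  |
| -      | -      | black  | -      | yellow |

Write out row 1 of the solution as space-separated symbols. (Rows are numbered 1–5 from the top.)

blue yellow red black green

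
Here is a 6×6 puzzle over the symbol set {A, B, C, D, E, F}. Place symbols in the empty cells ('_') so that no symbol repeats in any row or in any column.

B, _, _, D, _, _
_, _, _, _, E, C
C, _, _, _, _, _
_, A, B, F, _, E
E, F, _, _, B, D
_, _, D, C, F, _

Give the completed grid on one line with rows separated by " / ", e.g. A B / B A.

B C E D A F / F D A B E C / C B F E D A / D A B F C E / E F C A B D / A E D C F B

(r4,c1): row 4 has {A,B,E,F}; column 1 has {B,C,E}, so it must be D.
(r4,c5): row 4 has {A,B,D,E,F}; column 5 has {B,E,F}, so it must be C.
(r5,c4): row 5 has {B,D,E,F}; column 4 has {C,D,F}, so it must be A.
(r6,c1): row 6 has {C,D,F}; column 1 has {B,C,D,E}, so it must be A.
(r6,c6): row 6 has {A,C,D,F}; column 6 has {C,D,E}, so it must be B.
(r1,c5): row 1 has {B,D}; column 5 has {B,C,E,F}, so it must be A.
(r1,c6): row 1 has {A,B,D}; column 6 has {B,C,D,E}, so it must be F.
(r2,c1): row 2 has {C,E}; column 1 has {A,B,C,D,E}, so it must be F.
(r2,c3): row 2 has {C,E,F}; column 3 has {B,D}, so it must be A.
(r2,c4): row 2 has {A,C,E,F}; column 4 has {A,C,D,F}, so it must be B.
(r3,c4): row 3 has {C}; column 4 has {A,B,C,D,F}, so it must be E.
(r3,c5): row 3 has {C,E}; column 5 has {A,B,C,E,F}, so it must be D.
(r3,c6): row 3 has {C,D,E}; column 6 has {B,C,D,E,F}, so it must be A.
(r5,c3): row 5 has {A,B,D,E,F}; column 3 has {A,B,D}, so it must be C.
(r6,c2): row 6 has {A,B,C,D,F}; column 2 has {A,F}, so it must be E.
(r1,c2): row 1 has {A,B,D,F}; column 2 has {A,E,F}, so it must be C.
(r1,c3): row 1 has {A,B,C,D,F}; column 3 has {A,B,C,D}, so it must be E.
(r2,c2): row 2 has {A,B,C,E,F}; column 2 has {A,C,E,F}, so it must be D.
(r3,c2): row 3 has {A,C,D,E}; column 2 has {A,C,D,E,F}, so it must be B.
(r3,c3): row 3 has {A,B,C,D,E}; column 3 has {A,B,C,D,E}, so it must be F.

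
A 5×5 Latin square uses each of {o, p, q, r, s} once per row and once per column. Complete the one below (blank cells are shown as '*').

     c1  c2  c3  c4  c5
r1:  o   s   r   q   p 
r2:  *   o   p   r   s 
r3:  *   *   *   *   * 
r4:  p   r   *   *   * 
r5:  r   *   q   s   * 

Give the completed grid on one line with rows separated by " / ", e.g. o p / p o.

Cell (r2,c1): row 2 has {o,p,r,s}; column 1 has {o,p,r} → q.
Cell (r3,c1): row 3 is empty so far; column 1 has {o,p,q,r} → s.
Cell (r3,c3): row 3 has {s}; column 3 has {p,q,r} → o.
Cell (r3,c4): row 3 has {o,s}; column 4 has {q,r,s} → p.
Cell (r4,c3): row 4 has {p,r}; column 3 has {o,p,q,r} → s.
Cell (r4,c4): row 4 has {p,r,s}; column 4 has {p,q,r,s} → o.
Cell (r4,c5): row 4 has {o,p,r,s}; column 5 has {p,s} → q.
Cell (r5,c2): row 5 has {q,r,s}; column 2 has {o,r,s} → p.
Cell (r5,c5): row 5 has {p,q,r,s}; column 5 has {p,q,s} → o.
Cell (r3,c2): row 3 has {o,p,s}; column 2 has {o,p,r,s} → q.
Cell (r3,c5): row 3 has {o,p,q,s}; column 5 has {o,p,q,s} → r.

o s r q p / q o p r s / s q o p r / p r s o q / r p q s o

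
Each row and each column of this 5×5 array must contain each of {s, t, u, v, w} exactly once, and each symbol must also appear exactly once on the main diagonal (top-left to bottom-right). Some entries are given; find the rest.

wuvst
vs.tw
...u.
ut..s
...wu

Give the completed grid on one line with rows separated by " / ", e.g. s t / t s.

(r2,c3) = u
(r3,c3) = t
(r3,c5) = v
(r4,c3) = w
(r4,c4) = v
(r5,c2) = v
(r5,c3) = s
(r3,c1) = s
(r3,c2) = w
(r5,c1) = t

w u v s t / v s u t w / s w t u v / u t w v s / t v s w u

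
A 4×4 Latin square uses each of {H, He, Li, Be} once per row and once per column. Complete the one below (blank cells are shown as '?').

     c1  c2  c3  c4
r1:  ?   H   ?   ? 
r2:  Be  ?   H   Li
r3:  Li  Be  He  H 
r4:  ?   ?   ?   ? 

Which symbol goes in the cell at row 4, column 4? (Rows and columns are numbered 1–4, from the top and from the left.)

He

row 1 has {H}; column 1 has {Li,Be} — only He is left for (r1,c1).
row 1 has {H,He}; column 4 has {H,Li} — only Be is left for (r1,c4).
row 2 has {H,Li,Be}; column 2 has {H,Be} — only He is left for (r2,c2).
row 4 is empty so far; column 1 has {He,Li,Be} — only H is left for (r4,c1).
row 4 has {H}; column 2 has {H,He,Be} — only Li is left for (r4,c2).
row 4 has {H,Li}; column 3 has {H,He} — only Be is left for (r4,c3).
row 4 has {H,Li,Be}; column 4 has {H,Li,Be} — only He is left for (r4,c4).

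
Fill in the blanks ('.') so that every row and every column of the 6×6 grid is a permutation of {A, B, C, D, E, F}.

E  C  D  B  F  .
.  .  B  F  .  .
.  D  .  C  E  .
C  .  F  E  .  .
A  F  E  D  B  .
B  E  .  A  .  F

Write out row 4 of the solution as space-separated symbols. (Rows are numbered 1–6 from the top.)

C B F E A D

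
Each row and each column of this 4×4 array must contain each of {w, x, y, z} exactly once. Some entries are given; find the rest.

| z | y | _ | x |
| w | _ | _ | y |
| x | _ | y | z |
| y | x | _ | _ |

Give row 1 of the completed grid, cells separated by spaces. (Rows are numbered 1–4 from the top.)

z y w x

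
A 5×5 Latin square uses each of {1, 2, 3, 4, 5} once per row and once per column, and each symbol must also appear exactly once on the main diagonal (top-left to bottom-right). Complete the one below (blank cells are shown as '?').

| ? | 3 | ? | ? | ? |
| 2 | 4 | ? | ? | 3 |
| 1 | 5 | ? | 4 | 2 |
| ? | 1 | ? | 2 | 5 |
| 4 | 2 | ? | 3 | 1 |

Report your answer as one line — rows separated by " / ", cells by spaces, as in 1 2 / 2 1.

5 3 2 1 4 / 2 4 1 5 3 / 1 5 3 4 2 / 3 1 4 2 5 / 4 2 5 3 1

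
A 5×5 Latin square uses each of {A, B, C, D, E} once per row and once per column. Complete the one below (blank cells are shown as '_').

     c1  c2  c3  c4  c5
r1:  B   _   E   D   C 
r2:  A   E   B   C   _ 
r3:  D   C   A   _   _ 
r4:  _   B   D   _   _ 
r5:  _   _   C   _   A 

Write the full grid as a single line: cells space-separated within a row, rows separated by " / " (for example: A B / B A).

At row 1, column 2: row 1 has {B,C,D,E}; column 2 has {B,C,E}; that leaves A.
At row 2, column 5: row 2 has {A,B,C,E}; column 5 has {A,C}; that leaves D.
At row 4, column 5: row 4 has {B,D}; column 5 has {A,C,D}; that leaves E.
At row 5, column 1: row 5 has {A,C}; column 1 has {A,B,D}; that leaves E.
At row 5, column 2: row 5 has {A,C,E}; column 2 has {A,B,C,E}; that leaves D.
At row 5, column 4: row 5 has {A,C,D,E}; column 4 has {C,D}; that leaves B.
At row 3, column 4: row 3 has {A,C,D}; column 4 has {B,C,D}; that leaves E.
At row 3, column 5: row 3 has {A,C,D,E}; column 5 has {A,C,D,E}; that leaves B.
At row 4, column 1: row 4 has {B,D,E}; column 1 has {A,B,D,E}; that leaves C.
At row 4, column 4: row 4 has {B,C,D,E}; column 4 has {B,C,D,E}; that leaves A.

B A E D C / A E B C D / D C A E B / C B D A E / E D C B A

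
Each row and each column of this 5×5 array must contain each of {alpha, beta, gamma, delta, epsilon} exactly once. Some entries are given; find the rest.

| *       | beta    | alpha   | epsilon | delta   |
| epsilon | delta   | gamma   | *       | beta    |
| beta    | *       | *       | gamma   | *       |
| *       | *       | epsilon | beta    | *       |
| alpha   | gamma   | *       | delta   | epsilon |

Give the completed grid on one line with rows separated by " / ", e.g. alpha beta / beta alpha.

gamma beta alpha epsilon delta / epsilon delta gamma alpha beta / beta epsilon delta gamma alpha / delta alpha epsilon beta gamma / alpha gamma beta delta epsilon

Cell (r1,c1): row 1 has {alpha,beta,delta,epsilon}; column 1 has {alpha,beta,epsilon} → gamma.
Cell (r2,c4): row 2 has {beta,gamma,delta,epsilon}; column 4 has {beta,gamma,delta,epsilon} → alpha.
Cell (r3,c3): row 3 has {beta,gamma}; column 3 has {alpha,gamma,epsilon} → delta.
Cell (r3,c5): row 3 has {beta,gamma,delta}; column 5 has {beta,delta,epsilon} → alpha.
Cell (r4,c1): row 4 has {beta,epsilon}; column 1 has {alpha,beta,gamma,epsilon} → delta.
Cell (r4,c2): row 4 has {beta,delta,epsilon}; column 2 has {beta,gamma,delta} → alpha.
Cell (r4,c5): row 4 has {alpha,beta,delta,epsilon}; column 5 has {alpha,beta,delta,epsilon} → gamma.
Cell (r5,c3): row 5 has {alpha,gamma,delta,epsilon}; column 3 has {alpha,gamma,delta,epsilon} → beta.
Cell (r3,c2): row 3 has {alpha,beta,gamma,delta}; column 2 has {alpha,beta,gamma,delta} → epsilon.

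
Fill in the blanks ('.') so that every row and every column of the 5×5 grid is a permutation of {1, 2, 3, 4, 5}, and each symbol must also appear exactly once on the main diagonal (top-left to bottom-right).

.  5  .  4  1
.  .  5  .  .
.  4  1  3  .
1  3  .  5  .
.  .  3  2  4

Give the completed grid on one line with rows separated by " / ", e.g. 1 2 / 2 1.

3 5 2 4 1 / 4 2 5 1 3 / 2 4 1 3 5 / 1 3 4 5 2 / 5 1 3 2 4

(r1,c3) = 2
(r2,c2) = 2
(r2,c4) = 1
(r2,c5) = 3
(r4,c3) = 4
(r4,c5) = 2
(r5,c1) = 5
(r5,c2) = 1
(r1,c1) = 3
(r2,c1) = 4
(r3,c1) = 2
(r3,c5) = 5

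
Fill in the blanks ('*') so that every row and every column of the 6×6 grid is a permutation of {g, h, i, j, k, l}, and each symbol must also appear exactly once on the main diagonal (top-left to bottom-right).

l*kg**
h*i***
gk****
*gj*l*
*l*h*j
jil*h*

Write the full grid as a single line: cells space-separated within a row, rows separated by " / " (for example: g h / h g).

(r2,c2): row 2 has {h,i}; column 2 has {g,i,k,l}; the diagonal has {l}, so it must be j.
(r3,c3): row 3 has {g,k}; column 3 has {i,j,k,l}; the diagonal has {j,l}, so it must be h.
(r5,c3): row 5 has {h,j,l}; column 3 has {h,i,j,k,l}, so it must be g.
(r6,c4): row 6 has {h,i,j,l}; column 4 has {g,h}, so it must be k.
(r6,c6): row 6 has {h,i,j,k,l}; column 6 has {j}; the diagonal has {h,j,l}, so it must be g.
(r1,c2): row 1 has {g,k,l}; column 2 has {g,i,j,k,l}, so it must be h.
(r1,c6): row 1 has {g,h,k,l}; column 6 has {g,j}, so it must be i.
(r2,c4): row 2 has {h,i,j}; column 4 has {g,h,k}, so it must be l.
(r2,c6): row 2 has {h,i,j,l}; column 6 has {g,i,j}, so it must be k.
(r3,c6): row 3 has {g,h,k}; column 6 has {g,i,j,k}, so it must be l.
(r4,c4): row 4 has {g,j,l}; column 4 has {g,h,k,l}; the diagonal has {g,h,j,l}, so it must be i.
(r4,c6): row 4 has {g,i,j,l}; column 6 has {g,i,j,k,l}, so it must be h.
(r5,c5): row 5 has {g,h,j,l}; column 5 has {h,l}; the diagonal has {g,h,i,j,l}, so it must be k.
(r1,c5): row 1 has {g,h,i,k,l}; column 5 has {h,k,l}, so it must be j.
(r2,c5): row 2 has {h,i,j,k,l}; column 5 has {h,j,k,l}, so it must be g.
(r3,c4): row 3 has {g,h,k,l}; column 4 has {g,h,i,k,l}, so it must be j.
(r3,c5): row 3 has {g,h,j,k,l}; column 5 has {g,h,j,k,l}, so it must be i.
(r4,c1): row 4 has {g,h,i,j,l}; column 1 has {g,h,j,l}, so it must be k.
(r5,c1): row 5 has {g,h,j,k,l}; column 1 has {g,h,j,k,l}, so it must be i.

l h k g j i / h j i l g k / g k h j i l / k g j i l h / i l g h k j / j i l k h g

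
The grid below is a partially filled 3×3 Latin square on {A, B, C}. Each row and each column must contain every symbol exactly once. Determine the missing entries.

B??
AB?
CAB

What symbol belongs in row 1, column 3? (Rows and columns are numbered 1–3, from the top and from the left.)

A

Cell (r1,c2): row 1 has {B}; column 2 has {A,B} → C.
Cell (r1,c3): row 1 has {B,C}; column 3 has {B} → A.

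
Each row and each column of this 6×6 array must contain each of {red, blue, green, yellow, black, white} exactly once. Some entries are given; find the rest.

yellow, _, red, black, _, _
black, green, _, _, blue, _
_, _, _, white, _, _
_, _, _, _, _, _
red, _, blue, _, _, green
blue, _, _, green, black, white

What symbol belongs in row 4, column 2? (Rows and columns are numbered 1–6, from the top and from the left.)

(r1,c6) = blue
(r3,c1) = green
(r4,c1) = white
(r5,c4) = yellow
(r5,c5) = white
(r6,c3) = yellow
(r1,c2) = white
(r1,c5) = green
(r2,c3) = white
(r2,c4) = red
(r2,c6) = yellow
(r3,c3) = black
(r3,c6) = red
(r4,c3) = green
(r4,c4) = blue
(r4,c6) = black
(r5,c2) = black
(r6,c2) = red
(r3,c5) = yellow
(r4,c2) = yellow

yellow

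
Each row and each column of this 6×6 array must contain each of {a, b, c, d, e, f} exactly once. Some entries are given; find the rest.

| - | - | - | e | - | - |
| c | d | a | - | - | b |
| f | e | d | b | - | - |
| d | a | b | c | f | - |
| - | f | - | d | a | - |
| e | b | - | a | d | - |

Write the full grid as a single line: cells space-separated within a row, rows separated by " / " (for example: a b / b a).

a c f e b d / c d a f e b / f e d b c a / d a b c f e / b f e d a c / e b c a d f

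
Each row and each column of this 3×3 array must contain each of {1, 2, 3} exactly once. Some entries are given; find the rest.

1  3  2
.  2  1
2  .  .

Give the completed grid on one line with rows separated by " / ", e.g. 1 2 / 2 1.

1 3 2 / 3 2 1 / 2 1 3

Cell (r2,c1): row 2 has {1,2}; column 1 has {1,2} → 3.
Cell (r3,c2): row 3 has {2}; column 2 has {2,3} → 1.
Cell (r3,c3): row 3 has {1,2}; column 3 has {1,2} → 3.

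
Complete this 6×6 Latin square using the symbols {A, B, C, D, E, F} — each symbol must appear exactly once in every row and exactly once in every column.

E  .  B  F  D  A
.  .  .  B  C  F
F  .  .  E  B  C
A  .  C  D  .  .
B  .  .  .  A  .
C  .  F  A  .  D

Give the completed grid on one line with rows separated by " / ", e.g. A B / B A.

E C B F D A / D A E B C F / F D A E B C / A E C D F B / B F D C A E / C B F A E D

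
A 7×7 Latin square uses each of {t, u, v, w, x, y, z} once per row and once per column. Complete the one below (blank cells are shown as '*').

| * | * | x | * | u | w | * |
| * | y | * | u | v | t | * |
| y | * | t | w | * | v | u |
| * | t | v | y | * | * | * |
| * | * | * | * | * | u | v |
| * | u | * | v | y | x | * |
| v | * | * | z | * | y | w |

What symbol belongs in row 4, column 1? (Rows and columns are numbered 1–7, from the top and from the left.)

u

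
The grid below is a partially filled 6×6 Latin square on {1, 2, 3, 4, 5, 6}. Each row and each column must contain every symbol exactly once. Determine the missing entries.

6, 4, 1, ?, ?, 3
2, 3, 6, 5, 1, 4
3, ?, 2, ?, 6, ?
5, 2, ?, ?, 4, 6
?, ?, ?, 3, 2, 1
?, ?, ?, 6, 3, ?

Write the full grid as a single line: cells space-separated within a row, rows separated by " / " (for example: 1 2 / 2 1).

6 4 1 2 5 3 / 2 3 6 5 1 4 / 3 1 2 4 6 5 / 5 2 3 1 4 6 / 4 6 5 3 2 1 / 1 5 4 6 3 2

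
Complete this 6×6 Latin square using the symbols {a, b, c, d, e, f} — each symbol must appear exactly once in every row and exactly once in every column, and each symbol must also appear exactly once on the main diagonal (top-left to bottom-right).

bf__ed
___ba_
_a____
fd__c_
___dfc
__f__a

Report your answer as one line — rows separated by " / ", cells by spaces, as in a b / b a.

b f c a e d / d c e b a f / c a d f b e / f d a e c b / a e b d f c / e b f c d a

At row 4, column 4: row 4 has {c,d,f}; column 4 has {b,d}; the diagonal has {a,b,f}; that leaves e.
At row 4, column 6: row 4 has {c,d,e,f}; column 6 has {a,c,d}; that leaves b.
At row 6, column 4: row 6 has {a,f}; column 4 has {b,d,e}; that leaves c.
At row 1, column 4: row 1 has {b,d,e,f}; column 4 has {b,c,d,e}; that leaves a.
At row 2, column 2: row 2 has {a,b}; column 2 has {a,d,f}; the diagonal has {a,b,e,f}; that leaves c.
At row 3, column 3: row 3 has {a}; column 3 has {f}; the diagonal has {a,b,c,e,f}; that leaves d.
At row 3, column 4: row 3 has {a,d}; column 4 has {a,b,c,d,e}; that leaves f.
At row 3, column 5: row 3 has {a,d,f}; column 5 has {a,c,e,f}; that leaves b.
At row 3, column 6: row 3 has {a,b,d,f}; column 6 has {a,b,c,d}; that leaves e.
At row 4, column 3: row 4 has {b,c,d,e,f}; column 3 has {d,f}; that leaves a.
At row 6, column 5: row 6 has {a,c,f}; column 5 has {a,b,c,e,f}; that leaves d.
At row 1, column 3: row 1 has {a,b,d,e,f}; column 3 has {a,d,f}; that leaves c.
At row 2, column 3: row 2 has {a,b,c}; column 3 has {a,c,d,f}; that leaves e.
At row 2, column 6: row 2 has {a,b,c,e}; column 6 has {a,b,c,d,e}; that leaves f.
At row 3, column 1: row 3 has {a,b,d,e,f}; column 1 has {b,f}; that leaves c.
At row 5, column 3: row 5 has {c,d,f}; column 3 has {a,c,d,e,f}; that leaves b.
At row 6, column 1: row 6 has {a,c,d,f}; column 1 has {b,c,f}; that leaves e.
At row 6, column 2: row 6 has {a,c,d,e,f}; column 2 has {a,c,d,f}; that leaves b.
At row 2, column 1: row 2 has {a,b,c,e,f}; column 1 has {b,c,e,f}; that leaves d.
At row 5, column 1: row 5 has {b,c,d,f}; column 1 has {b,c,d,e,f}; that leaves a.
At row 5, column 2: row 5 has {a,b,c,d,f}; column 2 has {a,b,c,d,f}; that leaves e.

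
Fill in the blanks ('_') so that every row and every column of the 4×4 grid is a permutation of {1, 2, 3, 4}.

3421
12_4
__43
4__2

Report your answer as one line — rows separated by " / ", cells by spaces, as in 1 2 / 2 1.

3 4 2 1 / 1 2 3 4 / 2 1 4 3 / 4 3 1 2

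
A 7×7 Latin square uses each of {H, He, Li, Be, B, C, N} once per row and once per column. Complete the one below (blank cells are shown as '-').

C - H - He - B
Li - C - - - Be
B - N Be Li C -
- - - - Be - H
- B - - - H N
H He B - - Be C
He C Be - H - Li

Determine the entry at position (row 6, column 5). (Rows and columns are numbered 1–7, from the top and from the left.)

N

(r3,c2) = H
(r3,c7) = He
(r4,c1) = N
(r4,c2) = Li
(r4,c3) = He
(r4,c6) = B
(r5,c1) = Be
(r5,c3) = Li
(r5,c5) = C
(r6,c5) = N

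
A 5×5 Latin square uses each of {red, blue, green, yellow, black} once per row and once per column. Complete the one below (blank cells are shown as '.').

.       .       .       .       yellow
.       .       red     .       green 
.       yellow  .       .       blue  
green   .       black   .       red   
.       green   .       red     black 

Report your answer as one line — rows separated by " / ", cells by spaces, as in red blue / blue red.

black red blue green yellow / yellow black red blue green / red yellow green black blue / green blue black yellow red / blue green yellow red black

(r3,c3) = green
(r3,c4) = black
(r4,c2) = blue
(r4,c4) = yellow
(r1,c3) = blue
(r1,c4) = green
(r2,c2) = black
(r2,c4) = blue
(r3,c1) = red
(r5,c3) = yellow
(r1,c1) = black
(r1,c2) = red
(r2,c1) = yellow
(r5,c1) = blue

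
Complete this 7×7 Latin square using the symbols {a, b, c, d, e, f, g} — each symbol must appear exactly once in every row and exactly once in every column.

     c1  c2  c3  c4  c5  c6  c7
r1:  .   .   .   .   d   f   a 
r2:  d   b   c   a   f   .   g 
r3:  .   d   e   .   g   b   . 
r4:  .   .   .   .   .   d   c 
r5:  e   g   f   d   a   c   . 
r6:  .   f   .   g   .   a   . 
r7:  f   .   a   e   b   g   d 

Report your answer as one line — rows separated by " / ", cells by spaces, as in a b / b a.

c e g b d f a / d b c a f e g / a d e c g b f / g a b f e d c / e g f d a c b / b f d g c a e / f c a e b g d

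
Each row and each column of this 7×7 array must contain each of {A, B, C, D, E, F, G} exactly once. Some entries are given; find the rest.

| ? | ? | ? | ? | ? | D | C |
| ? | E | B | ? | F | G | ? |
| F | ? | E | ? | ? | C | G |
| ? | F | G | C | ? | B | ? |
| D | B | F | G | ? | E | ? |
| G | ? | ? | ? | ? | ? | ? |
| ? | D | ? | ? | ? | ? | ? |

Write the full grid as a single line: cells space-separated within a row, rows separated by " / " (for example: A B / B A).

B G A F E D C / C E B A F G D / F A E D B C G / A F G C D B E / D B F G C E A / G C D E A F B / E D C B G A F

Cell (r1,c3): row 1 has {C,D}; column 3 has {B,E,F,G} → A.
Cell (r3,c2): row 3 has {C,E,F,G}; column 2 has {B,D,E,F} → A.
Cell (r5,c7): row 5 has {B,D,E,F,G}; column 7 has {C,G} → A.
Cell (r6,c2): row 6 has {G}; column 2 has {A,B,D,E,F} → C.
Cell (r6,c3): row 6 has {C,G}; column 3 has {A,B,E,F,G} → D.
Cell (r7,c3): row 7 has {D}; column 3 has {A,B,D,E,F,G} → C.
Cell (r1,c2): row 1 has {A,C,D}; column 2 has {A,B,C,D,E,F} → G.
Cell (r2,c7): row 2 has {B,E,F,G}; column 7 has {A,C,G} → D.
Cell (r4,c7): row 4 has {B,C,F,G}; column 7 has {A,C,D,G} → E.
Cell (r5,c5): row 5 has {A,B,D,E,F,G}; column 5 has {F} → C.
Cell (r2,c4): row 2 has {B,D,E,F,G}; column 4 has {C,G} → A.
Cell (r4,c1): row 4 has {B,C,E,F,G}; column 1 has {D,F,G} → A.
Cell (r4,c5): row 4 has {A,B,C,E,F,G}; column 5 has {C,F} → D.
Cell (r2,c1): row 2 has {A,B,D,E,F,G}; column 1 has {A,D,F,G} → C.
Cell (r3,c5): row 3 has {A,C,E,F,G}; column 5 has {C,D,F} → B.
Cell (r1,c5): row 1 has {A,C,D,G}; column 5 has {B,C,D,F} → E.
Cell (r3,c4): row 3 has {A,B,C,E,F,G}; column 4 has {A,C,G} → D.
Cell (r6,c5): row 6 has {C,D,G}; column 5 has {B,C,D,E,F} → A.
Cell (r6,c6): row 6 has {A,C,D,G}; column 6 has {B,C,D,E,G} → F.
Cell (r6,c7): row 6 has {A,C,D,F,G}; column 7 has {A,C,D,E,G} → B.
Cell (r7,c5): row 7 has {C,D}; column 5 has {A,B,C,D,E,F} → G.
Cell (r7,c6): row 7 has {C,D,G}; column 6 has {B,C,D,E,F,G} → A.
Cell (r7,c7): row 7 has {A,C,D,G}; column 7 has {A,B,C,D,E,G} → F.
Cell (r1,c1): row 1 has {A,C,D,E,G}; column 1 has {A,C,D,F,G} → B.
Cell (r1,c4): row 1 has {A,B,C,D,E,G}; column 4 has {A,C,D,G} → F.
Cell (r6,c4): row 6 has {A,B,C,D,F,G}; column 4 has {A,C,D,F,G} → E.
Cell (r7,c1): row 7 has {A,C,D,F,G}; column 1 has {A,B,C,D,F,G} → E.
Cell (r7,c4): row 7 has {A,C,D,E,F,G}; column 4 has {A,C,D,E,F,G} → B.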